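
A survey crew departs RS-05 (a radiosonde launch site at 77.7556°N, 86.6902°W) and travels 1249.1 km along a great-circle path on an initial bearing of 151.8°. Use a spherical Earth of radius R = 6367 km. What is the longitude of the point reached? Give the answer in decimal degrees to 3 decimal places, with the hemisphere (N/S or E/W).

72.921°W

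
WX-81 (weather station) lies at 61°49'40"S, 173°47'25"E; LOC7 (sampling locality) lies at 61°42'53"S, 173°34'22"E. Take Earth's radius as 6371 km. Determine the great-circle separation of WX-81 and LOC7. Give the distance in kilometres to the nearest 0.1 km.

17.0 km

WX-81: φ = -61.82778°, λ = +173.79028°
LOC7: φ = -61.71472°, λ = +173.57278°
Δφ = 0.1131°,  Δλ = -0.2175°
a = sin²(Δφ/2) + cos φ₁ cos φ₂ sin²(Δλ/2) = 0.000002
c = 2·arcsin(√a) = 0.002668 rad = 0.1529°
d = R·c = 6371 × 0.002668 = 17.0 km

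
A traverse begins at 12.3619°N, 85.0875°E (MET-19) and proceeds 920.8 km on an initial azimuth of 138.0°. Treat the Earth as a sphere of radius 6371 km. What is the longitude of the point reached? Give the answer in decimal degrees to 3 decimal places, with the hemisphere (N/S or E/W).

90.650°E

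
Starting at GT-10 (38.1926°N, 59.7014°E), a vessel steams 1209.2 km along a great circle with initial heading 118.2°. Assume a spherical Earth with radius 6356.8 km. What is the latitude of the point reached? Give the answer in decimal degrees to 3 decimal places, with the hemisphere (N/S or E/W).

δ = d/R = 1209.2/6356.8 = 0.190221 rad
φ₂ = arcsin(sin φ₁ cos δ + cos φ₁ sin δ cos θ)
   = arcsin(0.61831·0.98196 + 0.78594·0.18908·-0.47255) = 32.47504°
λ₂ = λ₁ + atan2(sin θ sin δ cos φ₁, cos δ − sin φ₁ sin φ₂) = 71.09343°

32.475°N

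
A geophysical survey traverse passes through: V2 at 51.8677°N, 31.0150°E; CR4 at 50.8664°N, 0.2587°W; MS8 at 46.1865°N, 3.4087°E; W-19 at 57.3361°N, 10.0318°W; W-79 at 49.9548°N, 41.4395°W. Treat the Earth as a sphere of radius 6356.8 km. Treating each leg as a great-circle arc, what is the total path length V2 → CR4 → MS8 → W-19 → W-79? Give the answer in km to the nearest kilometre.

V2→CR4: c = 0.338598 rad, d = 2152.40 km
CR4→MS8: c = 0.091997 rad, d = 584.80 km
MS8→W-19: c = 0.241869 rad, d = 1537.51 km
W-19→W-79: c = 0.345710 rad, d = 2197.61 km
Total = 2152.40 + 584.80 + 1537.51 + 2197.61 = 6472.32 km

6472 km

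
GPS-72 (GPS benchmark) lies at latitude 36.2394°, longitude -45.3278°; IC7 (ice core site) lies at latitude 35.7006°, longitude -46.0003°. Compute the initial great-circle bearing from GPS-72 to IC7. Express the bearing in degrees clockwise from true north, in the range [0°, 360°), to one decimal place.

Δλ = -0.6725°
y = sin Δλ · cos φ₂ = -0.009531
x = cos φ₁ sin φ₂ − sin φ₁ cos φ₂ cos Δλ = -0.009371
θ = atan2(y, x) = -134.5127° → 225.4873° (mod 360°)

225.5°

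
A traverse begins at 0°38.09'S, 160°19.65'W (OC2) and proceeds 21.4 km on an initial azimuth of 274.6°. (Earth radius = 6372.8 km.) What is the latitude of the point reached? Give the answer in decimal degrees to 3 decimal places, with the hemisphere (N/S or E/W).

0.619°S

OC2: φ = -0.63483°, λ = -160.32750°
δ = d/R = 21.4/6372.8 = 0.003358 rad
φ₂ = arcsin(sin φ₁ cos δ + cos φ₁ sin δ cos θ)
   = arcsin(-0.01108·0.99999 + 0.99994·0.00336·0.08020) = -0.61940°
λ₂ = λ₁ + atan2(sin θ sin δ cos φ₁, cos δ − sin φ₁ sin φ₂) = -160.51929°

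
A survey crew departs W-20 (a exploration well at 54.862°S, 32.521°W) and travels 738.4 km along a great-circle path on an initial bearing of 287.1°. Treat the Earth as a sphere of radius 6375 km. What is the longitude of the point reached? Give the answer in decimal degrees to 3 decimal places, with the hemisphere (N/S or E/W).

42.961°W

δ = d/R = 738.4/6375 = 0.115827 rad
φ₂ = arcsin(sin φ₁ cos δ + cos φ₁ sin δ cos θ)
   = arcsin(-0.81777·0.99330 + 0.57555·0.11557·0.29404) = -52.44142°
λ₂ = λ₁ + atan2(sin θ sin δ cos φ₁, cos δ − sin φ₁ sin φ₂) = -42.96116°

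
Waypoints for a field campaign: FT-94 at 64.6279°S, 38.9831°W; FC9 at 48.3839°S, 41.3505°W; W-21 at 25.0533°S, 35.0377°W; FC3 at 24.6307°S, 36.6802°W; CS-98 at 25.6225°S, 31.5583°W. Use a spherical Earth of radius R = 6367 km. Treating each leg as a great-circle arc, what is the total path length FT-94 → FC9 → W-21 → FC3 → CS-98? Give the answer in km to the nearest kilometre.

5160 km

FT-94→FC9: c = 0.284378 rad, d = 1810.64 km
FC9→W-21: c = 0.416311 rad, d = 2650.65 km
W-21→FC3: c = 0.027040 rad, d = 172.16 km
FC3→CS-98: c = 0.082759 rad, d = 526.93 km
Total = 1810.64 + 2650.65 + 172.16 + 526.93 = 5160.38 km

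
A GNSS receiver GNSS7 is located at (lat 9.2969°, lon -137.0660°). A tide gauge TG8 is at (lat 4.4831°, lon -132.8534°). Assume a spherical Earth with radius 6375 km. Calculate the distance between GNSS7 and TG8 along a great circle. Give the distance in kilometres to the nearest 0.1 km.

Δφ = -4.8138°,  Δλ = 4.2126°
a = sin²(Δφ/2) + cos φ₁ cos φ₂ sin²(Δλ/2) = 0.003093
c = 2·arcsin(√a) = 0.111281 rad = 6.3759°
d = R·c = 6375 × 0.111281 = 709.4 km

709.4 km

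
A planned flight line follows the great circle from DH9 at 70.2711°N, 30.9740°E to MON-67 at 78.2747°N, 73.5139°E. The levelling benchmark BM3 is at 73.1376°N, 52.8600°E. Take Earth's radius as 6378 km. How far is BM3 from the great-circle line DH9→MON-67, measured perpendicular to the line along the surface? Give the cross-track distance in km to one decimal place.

δ₁₃ = central angle DH9→BM3 = 0.128997 rad  (haversine)
θ₁₃ = bearing DH9→BM3 = 57.198°,  θ₁₂ = bearing DH9→MON-67 = 35.932°
dₓₜ = R·arcsin(sin δ₁₃ · sin(θ₁₃ − θ₁₂)) = 6378·arcsin(0.12864·sin(21.266°)) = 297.690 km
|dₓₜ| = 297.690 km

297.7 km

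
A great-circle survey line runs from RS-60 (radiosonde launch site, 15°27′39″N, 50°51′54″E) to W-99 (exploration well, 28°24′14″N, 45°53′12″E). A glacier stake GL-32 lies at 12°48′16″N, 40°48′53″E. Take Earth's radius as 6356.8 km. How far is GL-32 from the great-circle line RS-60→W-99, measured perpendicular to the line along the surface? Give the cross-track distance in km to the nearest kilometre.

1117 km

RS-60: φ = +15.46083°, λ = +50.86500°
W-99: φ = +28.40389°, λ = +45.88667°
GL-32: φ = +12.80444°, λ = +40.81472°
δ₁₃ = central angle RS-60→GL-32 = 0.176276 rad  (haversine)
θ₁₃ = bearing RS-60→GL-32 = 256.023°,  θ₁₂ = bearing RS-60→W-99 = 341.250°
dₓₜ = R·arcsin(sin δ₁₃ · sin(θ₁₃ − θ₁₂)) = 6356.8·arcsin(0.17536·sin(-85.227°)) = -1116.627 km
|dₓₜ| = 1116.627 km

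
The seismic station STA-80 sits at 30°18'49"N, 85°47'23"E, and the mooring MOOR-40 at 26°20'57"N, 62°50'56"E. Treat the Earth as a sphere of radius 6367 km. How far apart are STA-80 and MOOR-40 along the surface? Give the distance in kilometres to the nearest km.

STA-80: φ = +30.31361°, λ = +85.78972°
MOOR-40: φ = +26.34917°, λ = +62.84889°
Δφ = -3.9644°,  Δλ = -22.9408°
a = sin²(Δφ/2) + cos φ₁ cos φ₂ sin²(Δλ/2) = 0.031789
c = 2·arcsin(√a) = 0.358505 rad = 20.5408°
d = R·c = 6367 × 0.358505 = 2282.6 km

2283 km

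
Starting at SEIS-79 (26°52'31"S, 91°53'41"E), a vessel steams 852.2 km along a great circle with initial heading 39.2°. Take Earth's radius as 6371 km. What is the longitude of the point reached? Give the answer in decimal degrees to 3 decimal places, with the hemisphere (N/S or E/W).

SEIS-79: φ = -26.87528°, λ = +91.89472°
δ = d/R = 852.2/6371 = 0.133762 rad
φ₂ = arcsin(sin φ₁ cos δ + cos φ₁ sin δ cos θ)
   = arcsin(-0.45205·0.99107 + 0.89199·0.13336·0.77494) = -20.84400°
λ₂ = λ₁ + atan2(sin θ sin δ cos φ₁, cos δ − sin φ₁ sin φ₂) = 97.06942°

97.069°E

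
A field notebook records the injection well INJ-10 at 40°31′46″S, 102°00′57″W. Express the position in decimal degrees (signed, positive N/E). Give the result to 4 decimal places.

lat: 40.5294° S → -40.5294°
lon: 102.0158° W → -102.0158°

-40.5294°, -102.0158°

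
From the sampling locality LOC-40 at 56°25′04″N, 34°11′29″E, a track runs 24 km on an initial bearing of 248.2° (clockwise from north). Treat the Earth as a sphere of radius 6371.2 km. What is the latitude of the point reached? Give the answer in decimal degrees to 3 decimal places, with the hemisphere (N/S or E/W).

56.337°N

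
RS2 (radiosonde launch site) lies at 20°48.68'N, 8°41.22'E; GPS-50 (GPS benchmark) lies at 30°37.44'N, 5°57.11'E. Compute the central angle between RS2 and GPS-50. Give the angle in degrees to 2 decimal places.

RS2: φ = +20.81133°, λ = +8.68700°
GPS-50: φ = +30.62400°, λ = +5.95183°
Δφ = 9.8127°,  Δλ = -2.7352°
a = sin²(Δφ/2) + cos φ₁ cos φ₂ sin²(Δλ/2) = 0.007773
c = 2·arcsin(√a) = 0.176559 rad = 10.1161°

10.12°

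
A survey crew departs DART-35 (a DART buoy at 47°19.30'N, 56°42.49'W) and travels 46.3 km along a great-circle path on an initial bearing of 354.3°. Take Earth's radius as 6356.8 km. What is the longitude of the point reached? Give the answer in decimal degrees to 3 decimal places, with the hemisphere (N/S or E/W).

DART-35: φ = +47.32167°, λ = -56.70817°
δ = d/R = 46.3/6356.8 = 0.007284 rad
φ₂ = arcsin(sin φ₁ cos δ + cos φ₁ sin δ cos θ)
   = arcsin(0.73517·0.99997 + 0.67788·0.00728·0.99506) = 47.73690°
λ₂ = λ₁ + atan2(sin θ sin δ cos φ₁, cos δ − sin φ₁ sin φ₂) = -56.76980°

56.770°W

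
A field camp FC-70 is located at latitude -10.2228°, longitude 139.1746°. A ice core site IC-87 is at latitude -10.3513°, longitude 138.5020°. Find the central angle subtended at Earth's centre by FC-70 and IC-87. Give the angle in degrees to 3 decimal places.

Δφ = -0.1285°,  Δλ = -0.6726°
a = sin²(Δφ/2) + cos φ₁ cos φ₂ sin²(Δλ/2) = 0.000035
c = 2·arcsin(√a) = 0.011766 rad = 0.6741°

0.674°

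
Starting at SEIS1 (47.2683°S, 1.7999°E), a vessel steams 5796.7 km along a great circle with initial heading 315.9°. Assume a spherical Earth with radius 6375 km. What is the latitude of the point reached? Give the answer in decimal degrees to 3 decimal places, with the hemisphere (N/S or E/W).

3.826°S

δ = d/R = 5796.7/6375 = 0.909286 rad
φ₂ = arcsin(sin φ₁ cos δ + cos φ₁ sin δ cos θ)
   = arcsin(-0.73454·0.61431 + 0.67857·0.78907·0.71813) = -3.82593°
λ₂ = λ₁ + atan2(sin θ sin δ cos φ₁, cos δ − sin φ₁ sin φ₂) = -31.59094°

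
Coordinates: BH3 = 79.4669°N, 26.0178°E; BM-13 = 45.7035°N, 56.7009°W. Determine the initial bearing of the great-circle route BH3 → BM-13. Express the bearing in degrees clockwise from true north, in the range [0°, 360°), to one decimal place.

273.6°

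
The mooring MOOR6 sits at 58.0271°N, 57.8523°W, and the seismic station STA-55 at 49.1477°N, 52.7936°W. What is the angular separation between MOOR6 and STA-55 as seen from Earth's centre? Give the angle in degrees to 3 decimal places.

Δφ = -8.8794°,  Δλ = 5.0587°
a = sin²(Δφ/2) + cos φ₁ cos φ₂ sin²(Δλ/2) = 0.006667
c = 2·arcsin(√a) = 0.163484 rad = 9.3669°

9.367°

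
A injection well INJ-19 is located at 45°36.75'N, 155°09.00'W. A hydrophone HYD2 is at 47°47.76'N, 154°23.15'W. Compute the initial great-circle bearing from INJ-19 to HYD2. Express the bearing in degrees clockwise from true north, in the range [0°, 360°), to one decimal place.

INJ-19: φ = +45.61250°, λ = -155.15000°
HYD2: φ = +47.79600°, λ = -154.38583°
Δλ = 0.7642°
y = sin Δλ · cos φ₂ = 0.008959
x = cos φ₁ sin φ₂ − sin φ₁ cos φ₂ cos Δλ = 0.038143
θ = atan2(y, x) = 13.2185° → 13.2185° (mod 360°)

13.2°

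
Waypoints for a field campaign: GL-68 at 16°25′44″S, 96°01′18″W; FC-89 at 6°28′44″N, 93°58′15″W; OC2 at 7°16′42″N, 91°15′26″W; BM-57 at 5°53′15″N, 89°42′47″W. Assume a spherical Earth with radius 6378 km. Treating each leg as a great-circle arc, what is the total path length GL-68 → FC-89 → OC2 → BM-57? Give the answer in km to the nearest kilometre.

GL-68: φ = -16.42889°, λ = -96.02167°
FC-89: φ = +6.47889°, λ = -93.97083°
OC2: φ = +7.27833°, λ = -91.25722°
BM-57: φ = +5.88750°, λ = -89.71306°
GL-68→FC-89: c = 0.401382 rad, d = 2560.01 km
FC-89→OC2: c = 0.049047 rad, d = 312.82 km
OC2→BM-57: c = 0.036139 rad, d = 230.49 km
Total = 2560.01 + 312.82 + 230.49 = 3103.32 km

3103 km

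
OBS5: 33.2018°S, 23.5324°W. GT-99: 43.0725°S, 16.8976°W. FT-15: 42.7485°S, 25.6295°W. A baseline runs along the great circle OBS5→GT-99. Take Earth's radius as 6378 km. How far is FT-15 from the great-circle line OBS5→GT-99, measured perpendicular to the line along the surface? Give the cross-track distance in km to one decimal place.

δ₁₃ = central angle OBS5→FT-15 = 0.169085 rad  (haversine)
θ₁₃ = bearing OBS5→FT-15 = 189.189°,  θ₁₂ = bearing OBS5→GT-99 = 154.137°
dₓₜ = R·arcsin(sin δ₁₃ · sin(θ₁₃ − θ₁₂)) = 6378·arcsin(0.16828·sin(35.052°)) = 617.368 km
|dₓₜ| = 617.368 km

617.4 km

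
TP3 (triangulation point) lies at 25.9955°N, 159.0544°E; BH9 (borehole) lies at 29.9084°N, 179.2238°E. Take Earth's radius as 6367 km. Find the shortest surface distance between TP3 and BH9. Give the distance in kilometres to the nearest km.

2024 km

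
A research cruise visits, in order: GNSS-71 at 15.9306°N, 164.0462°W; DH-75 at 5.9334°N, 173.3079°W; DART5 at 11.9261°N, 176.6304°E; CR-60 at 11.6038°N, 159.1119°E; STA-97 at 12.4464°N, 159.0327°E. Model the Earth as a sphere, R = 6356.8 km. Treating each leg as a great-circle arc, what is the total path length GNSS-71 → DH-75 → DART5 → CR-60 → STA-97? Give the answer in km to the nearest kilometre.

4782 km

GNSS-71→DH-75: c = 0.235715 rad, d = 1498.39 km
DH-75→DART5: c = 0.202494 rad, d = 1287.22 km
DART5→CR-60: c = 0.299336 rad, d = 1902.82 km
CR-60→STA-97: c = 0.014768 rad, d = 93.88 km
Total = 1498.39 + 1287.22 + 1902.82 + 93.88 = 4782.31 km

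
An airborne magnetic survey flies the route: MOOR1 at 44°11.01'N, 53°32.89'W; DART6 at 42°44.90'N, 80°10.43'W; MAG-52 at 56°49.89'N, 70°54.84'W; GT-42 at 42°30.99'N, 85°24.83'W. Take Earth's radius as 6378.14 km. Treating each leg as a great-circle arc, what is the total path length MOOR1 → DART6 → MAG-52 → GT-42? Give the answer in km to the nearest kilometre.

MOOR1: φ = +44.18350°, λ = -53.54817°
DART6: φ = +42.74833°, λ = -80.17383°
MAG-52: φ = +56.83150°, λ = -70.91400°
GT-42: φ = +42.51650°, λ = -85.41383°
MOOR1→DART6: c = 0.336725 rad, d = 2147.68 km
DART6→MAG-52: c = 0.266464 rad, d = 1699.54 km
MAG-52→GT-42: c = 0.297383 rad, d = 1896.75 km
Total = 2147.68 + 1699.54 + 1896.75 = 5743.98 km

5744 km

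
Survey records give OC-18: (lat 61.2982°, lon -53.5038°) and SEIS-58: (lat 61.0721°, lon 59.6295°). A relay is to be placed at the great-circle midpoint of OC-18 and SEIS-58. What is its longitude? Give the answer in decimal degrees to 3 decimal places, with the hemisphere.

3.374°E

Bx = cos φ₂ cos Δλ = -0.190035,  By = cos φ₂ sin Δλ = 0.444815
φₘ = atan2(sin φ₁ + sin φ₂, √((cos φ₁ + Bx)² + By²)) = 73.13863°
λₘ = λ₁ + atan2(By, cos φ₁ + Bx) = 3.37413°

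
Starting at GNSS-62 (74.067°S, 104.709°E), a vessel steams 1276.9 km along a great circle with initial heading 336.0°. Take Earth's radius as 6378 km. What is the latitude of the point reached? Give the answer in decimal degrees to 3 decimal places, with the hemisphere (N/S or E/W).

63.190°S

δ = d/R = 1276.9/6378 = 0.200204 rad
φ₂ = arcsin(sin φ₁ cos δ + cos φ₁ sin δ cos θ)
   = arcsin(-0.96158·0.98003 + 0.27451·0.19887·0.91355) = -63.18965°
λ₂ = λ₁ + atan2(sin θ sin δ cos φ₁, cos δ − sin φ₁ sin φ₂) = 94.37793°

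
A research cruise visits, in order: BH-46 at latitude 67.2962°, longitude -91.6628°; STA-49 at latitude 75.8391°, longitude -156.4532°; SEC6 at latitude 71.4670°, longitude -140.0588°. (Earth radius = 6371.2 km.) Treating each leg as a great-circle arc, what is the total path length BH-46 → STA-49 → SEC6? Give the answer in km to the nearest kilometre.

BH-46→STA-49: c = 0.363387 rad, d = 2315.21 km
STA-49→SEC6: c = 0.110252 rad, d = 702.44 km
Total = 2315.21 + 702.44 = 3017.65 km

3018 km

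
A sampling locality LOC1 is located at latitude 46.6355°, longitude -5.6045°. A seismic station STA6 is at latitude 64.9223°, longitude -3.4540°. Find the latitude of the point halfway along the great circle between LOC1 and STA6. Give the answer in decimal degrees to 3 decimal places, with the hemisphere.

Bx = cos φ₂ cos Δλ = 0.423548,  By = cos φ₂ sin Δλ = 0.015905
φₘ = atan2(sin φ₁ + sin φ₂, √((cos φ₁ + Bx)² + By²)) = 55.78333°
λₘ = λ₁ + atan2(By, cos φ₁ + Bx) = -4.78373°

55.783°N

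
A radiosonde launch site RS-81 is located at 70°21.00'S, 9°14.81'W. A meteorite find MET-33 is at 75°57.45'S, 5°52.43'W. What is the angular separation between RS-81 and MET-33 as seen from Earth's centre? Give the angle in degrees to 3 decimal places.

5.690°

RS-81: φ = -70.35000°, λ = -9.24683°
MET-33: φ = -75.95750°, λ = -5.87383°
Δφ = -5.6075°,  Δλ = 3.3730°
a = sin²(Δφ/2) + cos φ₁ cos φ₂ sin²(Δλ/2) = 0.002463
c = 2·arcsin(√a) = 0.099305 rad = 5.6898°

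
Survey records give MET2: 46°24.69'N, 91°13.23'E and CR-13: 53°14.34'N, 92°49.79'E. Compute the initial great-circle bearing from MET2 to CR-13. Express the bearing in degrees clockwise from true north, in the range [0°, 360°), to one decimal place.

8.0°

MET2: φ = +46.41150°, λ = +91.22050°
CR-13: φ = +53.23900°, λ = +92.82983°
Δλ = 1.6093°
y = sin Δλ · cos φ₂ = 0.016808
x = cos φ₁ sin φ₂ − sin φ₁ cos φ₂ cos Δλ = 0.119052
θ = atan2(y, x) = 8.0360° → 8.0360° (mod 360°)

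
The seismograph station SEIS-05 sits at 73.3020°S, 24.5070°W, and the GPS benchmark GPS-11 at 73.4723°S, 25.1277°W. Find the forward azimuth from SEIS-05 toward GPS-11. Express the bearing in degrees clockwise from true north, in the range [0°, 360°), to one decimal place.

225.9°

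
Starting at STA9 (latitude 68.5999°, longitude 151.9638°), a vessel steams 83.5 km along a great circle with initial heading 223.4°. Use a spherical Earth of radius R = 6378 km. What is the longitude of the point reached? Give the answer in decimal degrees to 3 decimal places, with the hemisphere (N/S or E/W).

150.585°E

δ = d/R = 83.5/6378 = 0.013092 rad
φ₂ = arcsin(sin φ₁ cos δ + cos φ₁ sin δ cos θ)
   = arcsin(0.93106·0.99991 + 0.36488·0.01309·-0.72657) = 68.04912°
λ₂ = λ₁ + atan2(sin θ sin δ cos φ₁, cos δ − sin φ₁ sin φ₂) = 150.58496°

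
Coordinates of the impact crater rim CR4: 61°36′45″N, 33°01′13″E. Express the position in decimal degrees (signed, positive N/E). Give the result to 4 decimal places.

+61.6125°, +33.0203°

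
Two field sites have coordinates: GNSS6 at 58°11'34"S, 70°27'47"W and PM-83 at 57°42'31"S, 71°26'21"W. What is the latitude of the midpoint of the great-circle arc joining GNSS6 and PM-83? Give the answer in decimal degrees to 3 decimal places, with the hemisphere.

57.952°S

GNSS6: φ = -58.19278°, λ = -70.46306°
PM-83: φ = -57.70861°, λ = -71.43917°
Bx = cos φ₂ cos Δλ = 0.534148,  By = cos φ₂ sin Δλ = -0.009101
φₘ = atan2(sin φ₁ + sin φ₂, √((cos φ₁ + Bx)² + By²)) = -57.95163°
λₘ = λ₁ + atan2(By, cos φ₁ + Bx) = -70.95440°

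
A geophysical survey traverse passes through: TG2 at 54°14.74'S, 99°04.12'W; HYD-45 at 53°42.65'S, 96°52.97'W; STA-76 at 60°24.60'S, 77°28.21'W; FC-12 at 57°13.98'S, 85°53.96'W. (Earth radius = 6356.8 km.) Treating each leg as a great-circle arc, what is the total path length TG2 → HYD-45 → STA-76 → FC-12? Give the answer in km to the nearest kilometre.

2132 km

TG2: φ = -54.24567°, λ = -99.06867°
HYD-45: φ = -53.71083°, λ = -96.88283°
STA-76: φ = -60.41000°, λ = -77.47017°
FC-12: φ = -57.23300°, λ = -85.89933°
TG2→HYD-45: c = 0.024299 rad, d = 154.46 km
HYD-45→STA-76: c = 0.216955 rad, d = 1379.14 km
STA-76→FC-12: c = 0.094096 rad, d = 598.15 km
Total = 154.46 + 1379.14 + 598.15 = 2131.75 km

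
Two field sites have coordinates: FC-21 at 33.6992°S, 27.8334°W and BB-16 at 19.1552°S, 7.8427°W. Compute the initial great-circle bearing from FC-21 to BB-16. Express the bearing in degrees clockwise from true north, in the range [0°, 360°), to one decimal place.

55.8°

Δλ = 19.9907°
y = sin Δλ · cos φ₂ = 0.322940
x = cos φ₁ sin φ₂ − sin φ₁ cos φ₂ cos Δλ = 0.219545
θ = atan2(y, x) = 55.7909° → 55.7909° (mod 360°)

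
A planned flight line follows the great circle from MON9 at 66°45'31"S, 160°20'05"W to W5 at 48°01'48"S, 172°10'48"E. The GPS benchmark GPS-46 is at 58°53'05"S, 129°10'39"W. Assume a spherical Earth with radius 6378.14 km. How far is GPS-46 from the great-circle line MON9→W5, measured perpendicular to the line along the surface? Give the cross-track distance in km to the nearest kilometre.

1428 km

MON9: φ = -66.75861°, λ = -160.33472°
W5: φ = -48.03000°, λ = +172.18000°
GPS-46: φ = -58.88472°, λ = -129.17750°
δ₁₃ = central angle MON9→GPS-46 = 0.279632 rad  (haversine)
θ₁₃ = bearing MON9→GPS-46 = 75.630°,  θ₁₂ = bearing MON9→W5 = 309.201°
dₓₜ = R·arcsin(sin δ₁₃ · sin(θ₁₃ − θ₁₂)) = 6378.14·arcsin(0.27600·sin(-233.571°)) = 1428.304 km
|dₓₜ| = 1428.304 km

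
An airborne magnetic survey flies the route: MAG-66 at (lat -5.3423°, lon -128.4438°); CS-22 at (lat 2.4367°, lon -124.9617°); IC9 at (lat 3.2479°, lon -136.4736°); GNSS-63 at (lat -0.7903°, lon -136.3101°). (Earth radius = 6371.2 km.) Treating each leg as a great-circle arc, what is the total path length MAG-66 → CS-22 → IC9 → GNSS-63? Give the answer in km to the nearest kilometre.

2679 km

MAG-66→CS-22: c = 0.148724 rad, d = 947.55 km
CS-22→IC9: c = 0.201170 rad, d = 1281.69 km
IC9→GNSS-63: c = 0.070538 rad, d = 449.41 km
Total = 947.55 + 1281.69 + 449.41 = 2678.65 km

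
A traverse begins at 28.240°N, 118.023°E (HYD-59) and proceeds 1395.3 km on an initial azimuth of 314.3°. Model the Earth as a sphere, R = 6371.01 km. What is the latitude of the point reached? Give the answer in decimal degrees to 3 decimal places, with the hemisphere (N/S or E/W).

36.551°N

δ = d/R = 1395.3/6371.01 = 0.219008 rad
φ₂ = arcsin(sin φ₁ cos δ + cos φ₁ sin δ cos θ)
   = arcsin(0.47317·0.97611 + 0.88097·0.21726·0.69842) = 36.55122°
λ₂ = λ₁ + atan2(sin θ sin δ cos φ₁, cos δ − sin φ₁ sin φ₂) = 106.86234°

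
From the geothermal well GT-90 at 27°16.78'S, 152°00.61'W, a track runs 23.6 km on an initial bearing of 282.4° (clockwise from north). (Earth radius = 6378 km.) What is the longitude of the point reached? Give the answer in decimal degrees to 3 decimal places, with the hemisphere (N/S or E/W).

GT-90: φ = -27.27967°, λ = -152.01017°
δ = d/R = 23.6/6378 = 0.003700 rad
φ₂ = arcsin(sin φ₁ cos δ + cos φ₁ sin δ cos θ)
   = arcsin(-0.45833·0.99999 + 0.88878·0.00370·0.21474) = -27.23395°
λ₂ = λ₁ + atan2(sin θ sin δ cos φ₁, cos δ − sin φ₁ sin φ₂) = -152.24304°

152.243°W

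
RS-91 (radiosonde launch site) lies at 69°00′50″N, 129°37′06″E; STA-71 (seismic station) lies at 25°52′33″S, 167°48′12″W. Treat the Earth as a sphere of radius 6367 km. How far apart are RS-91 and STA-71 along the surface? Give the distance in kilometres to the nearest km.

RS-91: φ = +69.01389°, λ = +129.61833°
STA-71: φ = -25.87583°, λ = -167.80333°
Δφ = -94.8897°,  Δλ = 62.5783°
a = sin²(Δφ/2) + cos φ₁ cos φ₂ sin²(Δλ/2) = 0.629536
c = 2·arcsin(√a) = 1.832858 rad = 105.0150°
d = R·c = 6367 × 1.832858 = 11669.8 km

11670 km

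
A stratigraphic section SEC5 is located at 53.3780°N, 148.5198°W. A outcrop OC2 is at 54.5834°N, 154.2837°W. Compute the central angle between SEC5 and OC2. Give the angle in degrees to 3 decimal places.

3.596°

Δφ = 1.2054°,  Δλ = -5.7639°
a = sin²(Δφ/2) + cos φ₁ cos φ₂ sin²(Δλ/2) = 0.000985
c = 2·arcsin(√a) = 0.062765 rad = 3.5962°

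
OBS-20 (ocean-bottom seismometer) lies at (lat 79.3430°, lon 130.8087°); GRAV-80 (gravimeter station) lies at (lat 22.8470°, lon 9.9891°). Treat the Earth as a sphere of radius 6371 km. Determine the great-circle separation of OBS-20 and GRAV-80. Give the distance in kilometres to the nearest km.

Δφ = -56.4960°,  Δλ = -120.8196°
a = sin²(Δφ/2) + cos φ₁ cos φ₂ sin²(Δλ/2) = 0.352869
c = 2·arcsin(√a) = 1.272113 rad = 72.8867°
d = R·c = 6371 × 1.272113 = 8104.6 km

8105 km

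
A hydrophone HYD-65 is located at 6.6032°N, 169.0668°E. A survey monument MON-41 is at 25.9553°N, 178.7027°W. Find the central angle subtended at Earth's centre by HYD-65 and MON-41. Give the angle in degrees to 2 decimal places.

Δφ = 19.3521°,  Δλ = 12.2305°
a = sin²(Δφ/2) + cos φ₁ cos φ₂ sin²(Δλ/2) = 0.038386
c = 2·arcsin(√a) = 0.394398 rad = 22.5974°

22.60°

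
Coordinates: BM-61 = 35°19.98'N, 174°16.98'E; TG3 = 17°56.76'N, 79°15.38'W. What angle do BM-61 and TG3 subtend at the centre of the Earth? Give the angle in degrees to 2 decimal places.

BM-61: φ = +35.33300°, λ = +174.28300°
TG3: φ = +17.94600°, λ = -79.25633°
Δφ = -17.3870°,  Δλ = 106.4607°
a = sin²(Δφ/2) + cos φ₁ cos φ₂ sin²(Δλ/2) = 0.520861
c = 2·arcsin(√a) = 1.612531 rad = 92.3912°

92.39°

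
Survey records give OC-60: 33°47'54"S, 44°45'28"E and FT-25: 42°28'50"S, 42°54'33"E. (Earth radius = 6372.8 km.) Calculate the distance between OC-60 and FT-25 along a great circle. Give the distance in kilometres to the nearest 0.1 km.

979.1 km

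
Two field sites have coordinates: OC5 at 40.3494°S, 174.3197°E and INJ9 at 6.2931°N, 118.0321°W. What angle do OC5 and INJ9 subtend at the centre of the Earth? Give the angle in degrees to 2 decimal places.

77.46°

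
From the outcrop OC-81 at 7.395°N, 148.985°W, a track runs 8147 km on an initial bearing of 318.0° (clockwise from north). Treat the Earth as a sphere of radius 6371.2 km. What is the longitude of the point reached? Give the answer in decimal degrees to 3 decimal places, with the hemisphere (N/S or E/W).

δ = d/R = 8147/6371.2 = 1.278723 rad
φ₂ = arcsin(sin φ₁ cos δ + cos φ₁ sin δ cos θ)
   = arcsin(0.12871·0.28794 + 0.99168·0.95765·0.74314) = 47.97157°
λ₂ = λ₁ + atan2(sin θ sin δ cos φ₁, cos δ − sin φ₁ sin φ₂) = 137.85418°

137.854°E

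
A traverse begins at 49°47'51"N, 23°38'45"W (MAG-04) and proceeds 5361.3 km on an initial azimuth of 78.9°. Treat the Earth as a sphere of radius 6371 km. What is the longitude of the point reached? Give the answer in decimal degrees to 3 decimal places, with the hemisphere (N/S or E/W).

MAG-04: φ = +49.79750°, λ = -23.64583°
δ = d/R = 5361.3/6371 = 0.841516 rad
φ₂ = arcsin(sin φ₁ cos δ + cos φ₁ sin δ cos θ)
   = arcsin(0.76377·0.66633 + 0.64549·0.74565·0.19252) = 36.98365°
λ₂ = λ₁ + atan2(sin θ sin δ cos φ₁, cos δ − sin φ₁ sin φ₂) = 42.70189°

42.702°E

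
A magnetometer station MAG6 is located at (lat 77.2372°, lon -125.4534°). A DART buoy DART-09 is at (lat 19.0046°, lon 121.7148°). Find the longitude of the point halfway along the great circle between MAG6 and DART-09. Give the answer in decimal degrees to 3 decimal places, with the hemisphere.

Bx = cos φ₂ cos Δλ = -0.366877,  By = cos φ₂ sin Δλ = -0.871411
φₘ = atan2(sin φ₁ + sin φ₂, √((cos φ₁ + Bx)² + By²)) = 55.81703°
λₘ = λ₁ + atan2(By, cos φ₁ + Bx) = 135.03782°

135.038°E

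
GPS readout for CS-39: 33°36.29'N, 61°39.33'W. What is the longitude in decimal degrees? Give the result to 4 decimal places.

61° + 39.33′/60 = 61 + 0.65550 = 61.6555°

61.6555°W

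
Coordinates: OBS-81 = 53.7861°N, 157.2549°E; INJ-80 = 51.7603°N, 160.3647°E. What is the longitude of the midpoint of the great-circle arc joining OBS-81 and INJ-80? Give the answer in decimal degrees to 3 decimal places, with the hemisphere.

Bx = cos φ₂ cos Δλ = 0.618041,  By = cos φ₂ sin Δλ = 0.033578
φₘ = atan2(sin φ₁ + sin φ₂, √((cos φ₁ + Bx)² + By²)) = 52.78336°
λₘ = λ₁ + atan2(By, cos φ₁ + Bx) = 158.84599°

158.846°E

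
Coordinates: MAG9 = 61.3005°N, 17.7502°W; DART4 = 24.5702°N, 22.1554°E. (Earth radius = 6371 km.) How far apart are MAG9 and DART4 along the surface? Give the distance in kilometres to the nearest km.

5070 km

Δφ = -36.7303°,  Δλ = 39.9056°
a = sin²(Δφ/2) + cos φ₁ cos φ₂ sin²(Δλ/2) = 0.150127
c = 2·arcsin(√a) = 0.795755 rad = 45.5934°
d = R·c = 6371 × 0.795755 = 5069.8 km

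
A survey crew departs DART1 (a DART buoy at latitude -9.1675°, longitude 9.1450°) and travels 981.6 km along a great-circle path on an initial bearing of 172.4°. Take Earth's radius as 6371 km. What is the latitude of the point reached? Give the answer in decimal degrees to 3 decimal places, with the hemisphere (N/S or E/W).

δ = d/R = 981.6/6371 = 0.154073 rad
φ₂ = arcsin(sin φ₁ cos δ + cos φ₁ sin δ cos θ)
   = arcsin(-0.15932·0.98815 + 0.98723·0.15346·-0.99122) = -17.91508°
λ₂ = λ₁ + atan2(sin θ sin δ cos φ₁, cos δ − sin φ₁ sin φ₂) = 10.36726°

17.915°S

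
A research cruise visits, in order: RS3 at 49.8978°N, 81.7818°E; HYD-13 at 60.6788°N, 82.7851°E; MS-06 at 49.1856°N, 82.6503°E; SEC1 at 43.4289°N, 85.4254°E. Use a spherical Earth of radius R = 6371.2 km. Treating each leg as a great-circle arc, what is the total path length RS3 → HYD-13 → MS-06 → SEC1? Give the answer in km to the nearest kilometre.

RS3→HYD-13: c = 0.188422 rad, d = 1200.48 km
HYD-13→MS-06: c = 0.200599 rad, d = 1278.05 km
MS-06→SEC1: c = 0.105878 rad, d = 674.57 km
Total = 1200.48 + 1278.05 + 674.57 = 3153.10 km

3153 km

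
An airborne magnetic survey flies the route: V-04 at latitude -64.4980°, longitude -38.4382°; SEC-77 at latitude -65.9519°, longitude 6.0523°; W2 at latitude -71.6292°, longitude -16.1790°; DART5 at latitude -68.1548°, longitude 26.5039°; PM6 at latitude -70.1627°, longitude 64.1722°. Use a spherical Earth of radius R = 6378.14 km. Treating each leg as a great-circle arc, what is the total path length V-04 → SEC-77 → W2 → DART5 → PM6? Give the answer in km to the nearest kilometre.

V-04→SEC-77: c = 0.319512 rad, d = 2037.89 km
SEC-77→W2: c = 0.170218 rad, d = 1085.68 km
W2→DART5: c = 0.257230 rad, d = 1640.65 km
DART5→PM6: c = 0.232619 rad, d = 1483.68 km
Total = 2037.89 + 1085.68 + 1640.65 + 1483.68 = 6247.89 km

6248 km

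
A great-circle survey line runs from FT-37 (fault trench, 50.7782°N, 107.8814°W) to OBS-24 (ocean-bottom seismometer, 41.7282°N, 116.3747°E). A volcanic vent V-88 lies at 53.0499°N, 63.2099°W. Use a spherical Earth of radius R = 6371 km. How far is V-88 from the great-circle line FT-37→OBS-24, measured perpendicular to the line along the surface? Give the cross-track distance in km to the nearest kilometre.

δ₁₃ = central angle FT-37→V-88 = 0.474719 rad  (haversine)
θ₁₃ = bearing FT-37→V-88 = 67.604°,  θ₁₂ = bearing FT-37→OBS-24 = 328.046°
dₓₜ = R·arcsin(sin δ₁₃ · sin(θ₁₃ − θ₁₂)) = 6371·arcsin(0.45709·sin(-260.442°)) = 2979.060 km
|dₓₜ| = 2979.060 km

2979 km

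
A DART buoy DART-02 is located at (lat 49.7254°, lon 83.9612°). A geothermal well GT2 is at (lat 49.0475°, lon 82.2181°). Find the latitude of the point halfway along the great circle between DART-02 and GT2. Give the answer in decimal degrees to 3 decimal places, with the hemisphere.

Bx = cos φ₂ cos Δλ = 0.655130,  By = cos φ₂ sin Δλ = -0.019937
φₘ = atan2(sin φ₁ + sin φ₂, √((cos φ₁ + Bx)² + By²)) = 49.38973°
λₘ = λ₁ + atan2(By, cos φ₁ + Bx) = 83.08364°

49.390°N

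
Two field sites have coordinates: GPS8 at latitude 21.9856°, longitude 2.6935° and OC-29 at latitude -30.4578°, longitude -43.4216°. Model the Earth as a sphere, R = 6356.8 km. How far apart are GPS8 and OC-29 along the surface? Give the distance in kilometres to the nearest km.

7615 km

Δφ = -52.4434°,  Δλ = -46.1151°
a = sin²(Δφ/2) + cos φ₁ cos φ₂ sin²(Δλ/2) = 0.317838
c = 2·arcsin(√a) = 1.197889 rad = 68.6340°
d = R·c = 6356.8 × 1.197889 = 7614.7 km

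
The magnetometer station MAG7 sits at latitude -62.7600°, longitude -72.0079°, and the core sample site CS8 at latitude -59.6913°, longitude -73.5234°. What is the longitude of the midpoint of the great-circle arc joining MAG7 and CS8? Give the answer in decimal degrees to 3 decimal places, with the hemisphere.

72.803°W

Bx = cos φ₂ cos Δλ = 0.504482,  By = cos φ₂ sin Δλ = -0.013347
φₘ = atan2(sin φ₁ + sin φ₂, √((cos φ₁ + Bx)² + By²)) = -61.22776°
λₘ = λ₁ + atan2(By, cos φ₁ + Bx) = -72.80261°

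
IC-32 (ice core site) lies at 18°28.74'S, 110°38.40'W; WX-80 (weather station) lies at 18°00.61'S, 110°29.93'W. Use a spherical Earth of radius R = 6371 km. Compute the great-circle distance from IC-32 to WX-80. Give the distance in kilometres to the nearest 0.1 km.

IC-32: φ = -18.47900°, λ = -110.64000°
WX-80: φ = -18.01017°, λ = -110.49883°
Δφ = 0.4688°,  Δλ = 0.1412°
a = sin²(Δφ/2) + cos φ₁ cos φ₂ sin²(Δλ/2) = 0.000018
c = 2·arcsin(√a) = 0.008511 rad = 0.4876°
d = R·c = 6371 × 0.008511 = 54.2 km

54.2 km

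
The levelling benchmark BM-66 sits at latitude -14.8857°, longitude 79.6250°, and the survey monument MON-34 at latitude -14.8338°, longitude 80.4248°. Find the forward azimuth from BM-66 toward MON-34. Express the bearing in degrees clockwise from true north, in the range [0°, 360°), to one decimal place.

86.3°

Δλ = 0.7998°
y = sin Δλ · cos φ₂ = 0.013493
x = cos φ₁ sin φ₂ − sin φ₁ cos φ₂ cos Δλ = 0.000882
θ = atan2(y, x) = 86.2617° → 86.2617° (mod 360°)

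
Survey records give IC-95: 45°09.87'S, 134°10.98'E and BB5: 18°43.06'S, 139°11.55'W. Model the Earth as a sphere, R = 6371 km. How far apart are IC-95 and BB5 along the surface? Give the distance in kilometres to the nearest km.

IC-95: φ = -45.16450°, λ = +134.18300°
BB5: φ = -18.71767°, λ = -139.19250°
Δφ = 26.4468°,  Δλ = 86.6245°
a = sin²(Δφ/2) + cos φ₁ cos φ₂ sin²(Δλ/2) = 0.366558
c = 2·arcsin(√a) = 1.300639 rad = 74.5211°
d = R·c = 6371 × 1.300639 = 8286.4 km

8286 km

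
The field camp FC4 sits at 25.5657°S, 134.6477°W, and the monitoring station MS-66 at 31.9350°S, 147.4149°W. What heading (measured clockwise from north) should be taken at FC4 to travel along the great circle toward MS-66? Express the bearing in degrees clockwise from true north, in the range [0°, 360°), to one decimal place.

237.4°

Δλ = -12.7672°
y = sin Δλ · cos φ₂ = -0.187543
x = cos φ₁ sin φ₂ − sin φ₁ cos φ₂ cos Δλ = -0.119991
θ = atan2(y, x) = -122.6113° → 237.3887° (mod 360°)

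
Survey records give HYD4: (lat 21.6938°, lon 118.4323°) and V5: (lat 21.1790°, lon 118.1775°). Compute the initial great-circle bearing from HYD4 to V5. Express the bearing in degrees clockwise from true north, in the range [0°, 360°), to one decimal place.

204.8°

Δλ = -0.2548°
y = sin Δλ · cos φ₂ = -0.004147
x = cos φ₁ sin φ₂ − sin φ₁ cos φ₂ cos Δλ = -0.008981
θ = atan2(y, x) = -155.2173° → 204.7827° (mod 360°)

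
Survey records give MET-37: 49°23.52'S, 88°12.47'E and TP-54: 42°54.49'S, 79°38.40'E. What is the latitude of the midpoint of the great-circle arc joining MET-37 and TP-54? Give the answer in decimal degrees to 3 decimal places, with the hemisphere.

46.230°S

MET-37: φ = -49.39200°, λ = +88.20783°
TP-54: φ = -42.90817°, λ = +79.64000°
Bx = cos φ₂ cos Δλ = 0.724272,  By = cos φ₂ sin Δλ = -0.109120
φₘ = atan2(sin φ₁ + sin φ₂, √((cos φ₁ + Bx)² + By²)) = -46.22989°
λₘ = λ₁ + atan2(By, cos φ₁ + Bx) = 83.67085°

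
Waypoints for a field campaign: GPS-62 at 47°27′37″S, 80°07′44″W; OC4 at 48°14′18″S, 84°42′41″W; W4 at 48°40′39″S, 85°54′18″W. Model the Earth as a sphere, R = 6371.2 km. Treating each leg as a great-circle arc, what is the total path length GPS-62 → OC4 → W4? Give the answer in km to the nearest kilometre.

453 km

GPS-62: φ = -47.46028°, λ = -80.12889°
OC4: φ = -48.23833°, λ = -84.71139°
W4: φ = -48.67750°, λ = -85.90500°
GPS-62→OC4: c = 0.055355 rad, d = 352.68 km
OC4→W4: c = 0.015799 rad, d = 100.66 km
Total = 352.68 + 100.66 = 453.33 km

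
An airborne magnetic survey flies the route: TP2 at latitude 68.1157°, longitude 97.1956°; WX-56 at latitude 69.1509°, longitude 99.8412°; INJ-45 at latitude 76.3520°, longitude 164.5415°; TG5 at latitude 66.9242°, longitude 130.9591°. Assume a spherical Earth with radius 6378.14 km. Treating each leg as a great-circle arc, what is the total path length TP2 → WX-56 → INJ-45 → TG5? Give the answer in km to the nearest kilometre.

TP2→WX-56: c = 0.024683 rad, d = 157.43 km
WX-56→INJ-45: c = 0.336179 rad, d = 2144.19 km
INJ-45→TG5: c = 0.241181 rad, d = 1538.28 km
Total = 157.43 + 2144.19 + 1538.28 = 3839.91 km

3840 km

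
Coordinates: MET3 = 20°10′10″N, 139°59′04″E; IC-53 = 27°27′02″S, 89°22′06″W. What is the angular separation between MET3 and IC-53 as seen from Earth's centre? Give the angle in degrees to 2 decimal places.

134.55°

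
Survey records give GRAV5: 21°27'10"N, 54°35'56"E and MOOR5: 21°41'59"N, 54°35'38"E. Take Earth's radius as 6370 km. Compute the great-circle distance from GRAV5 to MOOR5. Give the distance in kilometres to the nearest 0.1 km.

GRAV5: φ = +21.45278°, λ = +54.59889°
MOOR5: φ = +21.69972°, λ = +54.59389°
Δφ = 0.2469°,  Δλ = -0.0050°
a = sin²(Δφ/2) + cos φ₁ cos φ₂ sin²(Δλ/2) = 0.000005
c = 2·arcsin(√a) = 0.004311 rad = 0.2470°
d = R·c = 6370 × 0.004311 = 27.5 km

27.5 km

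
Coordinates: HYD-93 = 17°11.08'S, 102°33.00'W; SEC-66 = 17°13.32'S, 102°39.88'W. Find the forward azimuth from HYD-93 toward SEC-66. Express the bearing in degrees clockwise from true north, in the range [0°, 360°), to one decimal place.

251.2°

HYD-93: φ = -17.18467°, λ = -102.55000°
SEC-66: φ = -17.22200°, λ = -102.66467°
Δλ = -0.1147°
y = sin Δλ · cos φ₂ = -0.001912
x = cos φ₁ sin φ₂ − sin φ₁ cos φ₂ cos Δλ = -0.000652
θ = atan2(y, x) = -108.8376° → 251.1624° (mod 360°)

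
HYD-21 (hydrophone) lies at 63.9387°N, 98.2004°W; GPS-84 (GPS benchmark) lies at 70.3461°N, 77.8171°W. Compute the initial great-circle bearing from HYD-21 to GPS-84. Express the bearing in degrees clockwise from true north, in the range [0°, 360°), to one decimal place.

41.9°

Δλ = 20.3833°
y = sin Δλ · cos φ₂ = 0.117146
x = cos φ₁ sin φ₂ − sin φ₁ cos φ₂ cos Δλ = 0.130516
θ = atan2(y, x) = 41.9098° → 41.9098° (mod 360°)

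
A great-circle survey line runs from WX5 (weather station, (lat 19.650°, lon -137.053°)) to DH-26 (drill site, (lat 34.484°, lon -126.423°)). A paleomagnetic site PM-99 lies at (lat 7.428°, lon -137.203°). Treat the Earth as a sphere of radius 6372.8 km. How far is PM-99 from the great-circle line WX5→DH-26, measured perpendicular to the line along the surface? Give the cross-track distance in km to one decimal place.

666.5 km

δ₁₃ = central angle WX5→PM-99 = 0.213329 rad  (haversine)
θ₁₃ = bearing WX5→PM-99 = 180.703°,  θ₁₂ = bearing WX5→DH-26 = 30.245°
dₓₜ = R·arcsin(sin δ₁₃ · sin(θ₁₃ − θ₁₂)) = 6372.8·arcsin(0.21171·sin(150.457°)) = 666.479 km
|dₓₜ| = 666.479 km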